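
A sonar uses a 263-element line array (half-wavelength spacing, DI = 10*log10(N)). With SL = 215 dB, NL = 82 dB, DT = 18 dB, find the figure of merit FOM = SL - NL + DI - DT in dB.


Step 1: DI = 10*log10(263) = 24.2 dB
Step 2: FOM = SL - NL + DI - DT = 215 - 82 + 24.2 - 18 = 139.2

139.2 dB


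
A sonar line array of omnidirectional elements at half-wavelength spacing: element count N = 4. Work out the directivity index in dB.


DI = 10*log10(4) = 6.02

6.02 dB


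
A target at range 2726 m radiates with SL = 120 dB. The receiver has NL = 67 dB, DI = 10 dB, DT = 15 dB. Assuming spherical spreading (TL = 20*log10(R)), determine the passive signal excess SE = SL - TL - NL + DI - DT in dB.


-20.71 dB


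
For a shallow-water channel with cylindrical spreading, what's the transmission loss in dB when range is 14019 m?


TL = 10*log10(14019) = 41.47

41.47 dB


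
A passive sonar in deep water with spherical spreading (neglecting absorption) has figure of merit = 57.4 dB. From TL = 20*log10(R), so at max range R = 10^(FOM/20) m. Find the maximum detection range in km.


At max range FOM = TL, so 20*log10(R) = 57.4
R = 10^(57.4/20) = 741.31 m = 0.74 km

0.74 km


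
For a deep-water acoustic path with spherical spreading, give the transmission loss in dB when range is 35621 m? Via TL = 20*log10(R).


TL = 20*log10(35621) = 91.03

91.03 dB


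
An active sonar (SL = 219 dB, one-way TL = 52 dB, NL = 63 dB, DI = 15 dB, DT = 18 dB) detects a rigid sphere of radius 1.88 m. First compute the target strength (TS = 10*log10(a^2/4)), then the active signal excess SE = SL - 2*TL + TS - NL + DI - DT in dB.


Step 1: TS = 10*log10(1.88^2/4) = -0.54 dB
Step 2: SE = SL - 2*TL + TS - NL + DI - DT = 219 - 2*52 + (-0.54) - 63 + 15 - 18 = 48.46

48.46 dB


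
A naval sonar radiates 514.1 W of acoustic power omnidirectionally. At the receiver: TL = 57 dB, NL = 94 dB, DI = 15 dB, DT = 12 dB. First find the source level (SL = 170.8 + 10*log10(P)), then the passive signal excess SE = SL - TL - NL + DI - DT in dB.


Step 1: SL = 170.8 + 10*log10(514.1) = 197.91 dB
Step 2: SE = SL - TL - NL + DI - DT = 197.91 - 57 - 94 + 15 - 12 = 49.91

49.91 dB


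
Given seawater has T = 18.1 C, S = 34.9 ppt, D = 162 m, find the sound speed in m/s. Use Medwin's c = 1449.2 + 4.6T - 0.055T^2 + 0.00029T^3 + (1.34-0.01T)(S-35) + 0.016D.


c = 1449.2 + 4.6*18.1 - 0.055*18.1^2 + 0.00029*18.1^3 + (1.34 - 0.01*18.1)*(34.9 - 35) + 0.016*162 = 1518.64

1518.64 m/s


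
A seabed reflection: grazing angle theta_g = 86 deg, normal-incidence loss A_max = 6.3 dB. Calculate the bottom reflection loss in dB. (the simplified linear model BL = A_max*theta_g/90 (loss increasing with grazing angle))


BL = A_max * theta_g / 90 = 6.3 * 86 / 90 = 6.02

6.02 dB


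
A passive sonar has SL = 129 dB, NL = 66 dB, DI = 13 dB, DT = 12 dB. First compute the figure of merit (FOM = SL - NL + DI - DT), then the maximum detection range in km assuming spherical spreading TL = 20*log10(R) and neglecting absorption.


Step 1: FOM = SL - NL + DI - DT = 129 - 66 + 13 - 12 = 64 dB
Step 2: at max range FOM = TL = 20*log10(R), so R = 10^(64/20) = 1584.89 m = 1.58 km

1.58 km


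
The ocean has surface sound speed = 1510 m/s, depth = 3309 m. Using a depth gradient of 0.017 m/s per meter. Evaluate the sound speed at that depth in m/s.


1566.253 m/s


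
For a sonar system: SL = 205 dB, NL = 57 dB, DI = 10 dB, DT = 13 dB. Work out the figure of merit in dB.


FOM = SL - NL + DI - DT = 205 - 57 + 10 - 13 = 145

145 dB


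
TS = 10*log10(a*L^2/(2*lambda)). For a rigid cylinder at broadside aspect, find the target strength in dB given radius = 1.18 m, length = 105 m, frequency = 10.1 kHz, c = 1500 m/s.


lambda = 1500/10100 = 0.14851 m
TS = 10*log10(1.18*105^2/(2*0.14851)) = 46.41

46.41 dB


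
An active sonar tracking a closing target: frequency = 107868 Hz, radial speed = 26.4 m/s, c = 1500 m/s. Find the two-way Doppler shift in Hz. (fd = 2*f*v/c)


3796.95 Hz


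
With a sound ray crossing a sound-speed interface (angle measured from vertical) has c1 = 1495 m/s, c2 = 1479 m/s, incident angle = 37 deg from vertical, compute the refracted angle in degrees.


sin(theta2) = (c2/c1)*sin(theta1) = (1479/1495)*sin(37 deg) = 0.59537
theta2 = arcsin(0.59537) = 36.54

36.54 deg


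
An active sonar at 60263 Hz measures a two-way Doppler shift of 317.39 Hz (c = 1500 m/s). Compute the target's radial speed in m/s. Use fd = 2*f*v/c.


3.95 m/s


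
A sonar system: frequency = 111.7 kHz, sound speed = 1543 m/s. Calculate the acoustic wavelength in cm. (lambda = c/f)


1.38 cm


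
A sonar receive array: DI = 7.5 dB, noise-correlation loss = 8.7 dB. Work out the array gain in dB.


AG = DI - L_corr = 7.5 - 8.7 = -1.2

-1.2 dB


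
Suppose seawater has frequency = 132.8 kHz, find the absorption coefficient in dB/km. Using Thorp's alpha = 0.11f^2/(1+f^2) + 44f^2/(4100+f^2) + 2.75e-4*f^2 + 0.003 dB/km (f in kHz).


40.663 dB/km


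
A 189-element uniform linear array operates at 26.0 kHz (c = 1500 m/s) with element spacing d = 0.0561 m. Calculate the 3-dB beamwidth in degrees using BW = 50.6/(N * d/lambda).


Step 1: lambda = 1500/26000 = 0.05769 m
Step 2: d/lambda = 0.0561/0.05769 = 0.9724
Step 3: BW = 50.6/(N * d/lambda) = 50.6/(189 * 0.9724) = 0.28

0.28 deg


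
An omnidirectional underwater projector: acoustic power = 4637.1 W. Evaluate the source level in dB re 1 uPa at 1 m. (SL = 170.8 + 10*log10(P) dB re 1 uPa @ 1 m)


SL = 170.8 + 10*log10(4637.1) = 170.8 + 36.66 = 207.46

207.46 dB


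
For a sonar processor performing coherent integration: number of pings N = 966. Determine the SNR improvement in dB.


Gain = 10*log10(966) = 29.85

29.85 dB


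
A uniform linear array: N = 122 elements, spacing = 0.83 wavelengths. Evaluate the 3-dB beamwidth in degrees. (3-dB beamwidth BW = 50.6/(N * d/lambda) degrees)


BW = 50.6 / (122 * 0.83) = 50.6 / 101.26 = 0.5

0.5 deg


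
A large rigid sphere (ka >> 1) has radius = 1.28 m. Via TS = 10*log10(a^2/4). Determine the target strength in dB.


-3.88 dB


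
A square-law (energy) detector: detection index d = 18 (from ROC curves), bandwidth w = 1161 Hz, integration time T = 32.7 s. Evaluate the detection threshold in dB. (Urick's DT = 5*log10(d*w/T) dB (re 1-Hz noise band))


DT = 5*log10(d*w/T) = 5*log10(18 * 1161 / 32.7) = 5*log10(639.08) = 14.03

14.03 dB


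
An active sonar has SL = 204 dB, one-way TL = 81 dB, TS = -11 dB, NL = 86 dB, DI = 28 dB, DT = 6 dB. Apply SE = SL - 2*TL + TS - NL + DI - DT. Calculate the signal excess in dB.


-33 dB


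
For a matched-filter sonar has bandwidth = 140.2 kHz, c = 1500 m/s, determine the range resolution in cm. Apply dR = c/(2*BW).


dR = c/(2*BW) = 1500 / (2 * 140.2e3) = 0.0053 m = 0.53 cm

0.53 cm


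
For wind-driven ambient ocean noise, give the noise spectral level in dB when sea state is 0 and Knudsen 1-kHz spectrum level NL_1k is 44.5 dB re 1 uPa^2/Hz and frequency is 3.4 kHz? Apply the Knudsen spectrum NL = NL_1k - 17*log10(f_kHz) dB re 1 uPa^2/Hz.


NL = NL_1k - 17*log10(f_kHz) = 44.5 - 17*log10(3.4) = 44.5 - (9.04) = 35.46

35.46 dB


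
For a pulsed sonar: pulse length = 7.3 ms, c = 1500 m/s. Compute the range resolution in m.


5.475 m


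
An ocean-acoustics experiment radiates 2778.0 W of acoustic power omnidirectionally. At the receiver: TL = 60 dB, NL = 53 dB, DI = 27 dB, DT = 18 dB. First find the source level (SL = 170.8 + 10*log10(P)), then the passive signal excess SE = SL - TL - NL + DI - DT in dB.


Step 1: SL = 170.8 + 10*log10(2778.0) = 205.24 dB
Step 2: SE = SL - TL - NL + DI - DT = 205.24 - 60 - 53 + 27 - 18 = 101.24

101.24 dB


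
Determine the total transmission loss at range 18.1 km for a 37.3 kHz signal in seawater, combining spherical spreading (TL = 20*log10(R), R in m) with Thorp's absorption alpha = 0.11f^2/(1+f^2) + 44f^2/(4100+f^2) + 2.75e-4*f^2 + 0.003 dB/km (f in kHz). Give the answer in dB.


295.9 dB


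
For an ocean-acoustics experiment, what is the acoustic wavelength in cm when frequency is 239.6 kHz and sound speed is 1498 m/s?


lambda = c/f = 1498 / 239600 = 0.0063 m = 0.63 cm

0.63 cm


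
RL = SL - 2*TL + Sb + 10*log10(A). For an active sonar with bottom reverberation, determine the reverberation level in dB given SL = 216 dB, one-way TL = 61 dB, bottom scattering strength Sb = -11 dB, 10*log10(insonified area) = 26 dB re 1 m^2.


RL = SL - 2*TL + Sb + 10*log10(A) = 216 - 2*61 + (-11) + 26 = 109

109 dB


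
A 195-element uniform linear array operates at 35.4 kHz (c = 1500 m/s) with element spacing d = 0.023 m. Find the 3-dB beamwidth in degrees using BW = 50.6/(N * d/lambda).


0.48 deg


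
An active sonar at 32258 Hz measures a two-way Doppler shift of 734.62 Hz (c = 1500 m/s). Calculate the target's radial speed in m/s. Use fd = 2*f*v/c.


From fd = 2*f*v/c, v = c*fd/(2*f) = 1500 * 734.62 / (2*32258) = 17.08

17.08 m/s


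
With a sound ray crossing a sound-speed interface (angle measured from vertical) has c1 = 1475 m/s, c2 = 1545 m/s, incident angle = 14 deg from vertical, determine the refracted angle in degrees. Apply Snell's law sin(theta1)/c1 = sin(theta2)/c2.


14.68 deg


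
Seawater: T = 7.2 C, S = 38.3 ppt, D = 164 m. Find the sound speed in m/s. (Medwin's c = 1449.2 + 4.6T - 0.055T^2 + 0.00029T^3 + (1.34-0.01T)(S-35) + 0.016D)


c = 1449.2 + 4.6*7.2 - 0.055*7.2^2 + 0.00029*7.2^3 + (1.34 - 0.01*7.2)*(38.3 - 35) + 0.016*164 = 1486.39

1486.39 m/s


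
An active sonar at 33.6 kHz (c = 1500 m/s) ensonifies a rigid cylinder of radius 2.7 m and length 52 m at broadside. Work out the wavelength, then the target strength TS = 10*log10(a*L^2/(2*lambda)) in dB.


Step 1: lambda = c/f = 1500/33600 = 0.04464 m
Step 2: TS = 10*log10(a*L^2/(2*lambda)) = 10*log10(2.7*52^2/(2*0.04464)) = 49.13

49.13 dB


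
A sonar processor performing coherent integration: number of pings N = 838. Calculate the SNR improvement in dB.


Gain = 10*log10(838) = 29.23

29.23 dB


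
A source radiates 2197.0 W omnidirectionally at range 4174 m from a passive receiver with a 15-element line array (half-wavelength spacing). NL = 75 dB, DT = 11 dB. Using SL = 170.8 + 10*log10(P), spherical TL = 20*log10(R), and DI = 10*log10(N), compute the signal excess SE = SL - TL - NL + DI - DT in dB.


57.57 dB


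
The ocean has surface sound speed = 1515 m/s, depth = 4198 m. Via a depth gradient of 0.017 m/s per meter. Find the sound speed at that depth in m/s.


c = 1515 + 0.017 * 4198 = 1586.366

1586.366 m/s


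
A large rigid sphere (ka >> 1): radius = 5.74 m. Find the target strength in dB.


TS = 10*log10(5.74^2 / 4) = 10*log10(8.2369) = 9.16

9.16 dB


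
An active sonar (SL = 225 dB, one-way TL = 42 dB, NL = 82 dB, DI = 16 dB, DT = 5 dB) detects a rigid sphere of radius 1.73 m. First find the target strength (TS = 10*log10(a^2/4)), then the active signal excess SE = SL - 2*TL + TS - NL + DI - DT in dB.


Step 1: TS = 10*log10(1.73^2/4) = -1.26 dB
Step 2: SE = SL - 2*TL + TS - NL + DI - DT = 225 - 2*42 + (-1.26) - 82 + 16 - 5 = 68.74

68.74 dB


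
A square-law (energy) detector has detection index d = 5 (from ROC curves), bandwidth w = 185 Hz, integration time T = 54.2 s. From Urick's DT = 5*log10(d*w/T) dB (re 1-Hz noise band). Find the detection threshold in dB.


DT = 5*log10(d*w/T) = 5*log10(5 * 185 / 54.2) = 5*log10(17.07) = 6.16

6.16 dB


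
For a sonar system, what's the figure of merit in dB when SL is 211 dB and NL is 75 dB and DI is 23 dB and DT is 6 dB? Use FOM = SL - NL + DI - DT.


FOM = SL - NL + DI - DT = 211 - 75 + 23 - 6 = 153

153 dB


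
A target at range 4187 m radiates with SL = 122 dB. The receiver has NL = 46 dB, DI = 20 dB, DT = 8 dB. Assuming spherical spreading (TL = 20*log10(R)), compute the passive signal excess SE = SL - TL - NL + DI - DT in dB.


Step 1: TL = 20*log10(4187) = 72.44 dB
Step 2: SE = 122 - 72.44 - 46 + 20 - 8 = 15.56

15.56 dB


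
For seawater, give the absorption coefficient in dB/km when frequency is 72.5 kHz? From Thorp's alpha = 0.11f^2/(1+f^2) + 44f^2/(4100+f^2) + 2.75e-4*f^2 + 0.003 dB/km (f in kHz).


f^2 = 5256.25
alpha = 0.11*5256.25/(1+5256.25) + 44*5256.25/(4100+5256.25) + 2.75e-4*5256.25 + 0.003 = 26.277

26.277 dB/km


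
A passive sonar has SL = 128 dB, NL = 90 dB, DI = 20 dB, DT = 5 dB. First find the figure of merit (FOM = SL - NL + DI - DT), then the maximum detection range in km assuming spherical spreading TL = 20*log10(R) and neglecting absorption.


Step 1: FOM = SL - NL + DI - DT = 128 - 90 + 20 - 5 = 53 dB
Step 2: at max range FOM = TL = 20*log10(R), so R = 10^(53/20) = 446.68 m = 0.45 km

0.45 km


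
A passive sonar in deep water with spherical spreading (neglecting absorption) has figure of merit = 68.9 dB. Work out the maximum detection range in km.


At max range FOM = TL, so 20*log10(R) = 68.9
R = 10^(68.9/20) = 2786.12 m = 2.79 km

2.79 km


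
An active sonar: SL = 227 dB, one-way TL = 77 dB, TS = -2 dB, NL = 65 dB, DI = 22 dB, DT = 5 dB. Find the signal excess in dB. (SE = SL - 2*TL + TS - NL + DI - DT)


SE = SL - 2*TL + TS - NL + DI - DT = 227 - 2*77 + (-2) - 65 + 22 - 5 = 23

23 dB


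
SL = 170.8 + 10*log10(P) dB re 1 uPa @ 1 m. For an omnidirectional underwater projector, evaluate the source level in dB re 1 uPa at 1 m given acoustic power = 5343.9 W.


SL = 170.8 + 10*log10(5343.9) = 170.8 + 37.28 = 208.08

208.08 dB


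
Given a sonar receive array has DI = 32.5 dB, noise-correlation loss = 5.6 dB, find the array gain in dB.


AG = DI - L_corr = 32.5 - 5.6 = 26.9

26.9 dB


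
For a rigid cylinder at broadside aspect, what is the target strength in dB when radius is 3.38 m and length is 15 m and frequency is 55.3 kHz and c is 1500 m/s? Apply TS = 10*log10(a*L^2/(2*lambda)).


lambda = 1500/55300 = 0.02712 m
TS = 10*log10(3.38*15^2/(2*0.02712)) = 41.47

41.47 dB


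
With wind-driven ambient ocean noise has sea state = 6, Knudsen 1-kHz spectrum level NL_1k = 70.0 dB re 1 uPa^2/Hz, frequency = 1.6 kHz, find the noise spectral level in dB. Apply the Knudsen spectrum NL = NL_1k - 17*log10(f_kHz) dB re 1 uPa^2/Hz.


NL = NL_1k - 17*log10(f_kHz) = 70.0 - 17*log10(1.6) = 70.0 - (3.47) = 66.53

66.53 dB


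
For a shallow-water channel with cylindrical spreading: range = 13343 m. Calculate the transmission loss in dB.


41.25 dB


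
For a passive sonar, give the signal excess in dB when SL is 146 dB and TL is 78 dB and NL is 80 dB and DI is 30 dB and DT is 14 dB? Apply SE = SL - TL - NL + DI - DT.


SE = SL - TL - NL + DI - DT = 146 - 78 - 80 + 30 - 14 = 4

4 dB


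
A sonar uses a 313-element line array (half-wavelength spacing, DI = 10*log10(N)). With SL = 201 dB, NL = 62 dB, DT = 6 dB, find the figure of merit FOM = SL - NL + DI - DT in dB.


157.96 dB


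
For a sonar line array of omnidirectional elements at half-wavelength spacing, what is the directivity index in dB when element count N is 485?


DI = 10*log10(485) = 26.86

26.86 dB


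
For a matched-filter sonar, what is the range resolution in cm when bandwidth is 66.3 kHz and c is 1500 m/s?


dR = c/(2*BW) = 1500 / (2 * 66.3e3) = 0.0113 m = 1.13 cm

1.13 cm


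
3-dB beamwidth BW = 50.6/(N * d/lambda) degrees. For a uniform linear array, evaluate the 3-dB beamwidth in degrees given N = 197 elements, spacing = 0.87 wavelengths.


BW = 50.6 / (197 * 0.87) = 50.6 / 171.39 = 0.3

0.3 deg


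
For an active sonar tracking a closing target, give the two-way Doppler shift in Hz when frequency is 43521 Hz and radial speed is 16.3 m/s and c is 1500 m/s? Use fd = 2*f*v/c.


fd = 2*f*v/c = 2 * 43521 * 16.3 / 1500 = 945.86

945.86 Hz


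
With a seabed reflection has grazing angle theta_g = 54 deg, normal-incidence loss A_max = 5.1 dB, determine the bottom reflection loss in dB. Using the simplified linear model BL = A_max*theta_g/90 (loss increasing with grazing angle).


BL = A_max * theta_g / 90 = 5.1 * 54 / 90 = 3.06

3.06 dB


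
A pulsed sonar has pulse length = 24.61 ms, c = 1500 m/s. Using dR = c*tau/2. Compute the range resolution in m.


18.4575 m


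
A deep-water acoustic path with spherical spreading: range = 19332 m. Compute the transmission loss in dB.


85.73 dB


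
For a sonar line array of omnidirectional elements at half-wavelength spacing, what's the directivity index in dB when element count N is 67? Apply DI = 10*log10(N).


DI = 10*log10(67) = 18.26

18.26 dB


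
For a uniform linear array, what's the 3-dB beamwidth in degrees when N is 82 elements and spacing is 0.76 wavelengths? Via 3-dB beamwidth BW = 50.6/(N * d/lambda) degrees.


BW = 50.6 / (82 * 0.76) = 50.6 / 62.32 = 0.81

0.81 deg


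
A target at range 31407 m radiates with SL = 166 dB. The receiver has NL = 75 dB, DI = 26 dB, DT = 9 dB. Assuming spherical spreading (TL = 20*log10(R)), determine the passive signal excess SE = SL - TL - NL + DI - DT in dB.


Step 1: TL = 20*log10(31407) = 89.94 dB
Step 2: SE = 166 - 89.94 - 75 + 26 - 9 = 18.06

18.06 dB


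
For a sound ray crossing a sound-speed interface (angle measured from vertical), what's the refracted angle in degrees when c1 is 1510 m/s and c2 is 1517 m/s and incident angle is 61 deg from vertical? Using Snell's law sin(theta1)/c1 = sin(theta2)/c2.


sin(theta2) = (c2/c1)*sin(theta1) = (1517/1510)*sin(61 deg) = 0.87867
theta2 = arcsin(0.87867) = 61.48

61.48 deg


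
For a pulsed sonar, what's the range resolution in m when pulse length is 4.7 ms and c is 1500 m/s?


dR = c*tau/2 = 1500 * 4.7e-3 / 2 = 3.525

3.525 m


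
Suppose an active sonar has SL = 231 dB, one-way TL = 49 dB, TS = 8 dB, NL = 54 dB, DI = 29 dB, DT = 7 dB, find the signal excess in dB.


SE = SL - 2*TL + TS - NL + DI - DT = 231 - 2*49 + (8) - 54 + 29 - 7 = 109

109 dB


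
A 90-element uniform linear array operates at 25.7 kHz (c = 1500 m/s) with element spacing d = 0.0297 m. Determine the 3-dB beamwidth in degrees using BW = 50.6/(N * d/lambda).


Step 1: lambda = 1500/25700 = 0.05837 m
Step 2: d/lambda = 0.0297/0.05837 = 0.5088
Step 3: BW = 50.6/(N * d/lambda) = 50.6/(90 * 0.5088) = 1.1

1.1 deg


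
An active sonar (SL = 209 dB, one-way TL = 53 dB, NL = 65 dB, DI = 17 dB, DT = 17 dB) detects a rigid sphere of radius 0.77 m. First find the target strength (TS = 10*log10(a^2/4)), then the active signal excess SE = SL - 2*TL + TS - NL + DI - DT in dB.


Step 1: TS = 10*log10(0.77^2/4) = -8.29 dB
Step 2: SE = SL - 2*TL + TS - NL + DI - DT = 209 - 2*53 + (-8.29) - 65 + 17 - 17 = 29.71

29.71 dB


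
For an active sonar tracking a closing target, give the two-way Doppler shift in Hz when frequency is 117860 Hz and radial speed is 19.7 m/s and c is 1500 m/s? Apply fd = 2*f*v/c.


fd = 2*f*v/c = 2 * 117860 * 19.7 / 1500 = 3095.79

3095.79 Hz


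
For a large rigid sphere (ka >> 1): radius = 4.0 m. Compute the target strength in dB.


TS = 10*log10(4.0^2 / 4) = 10*log10(4.0) = 6.02

6.02 dB


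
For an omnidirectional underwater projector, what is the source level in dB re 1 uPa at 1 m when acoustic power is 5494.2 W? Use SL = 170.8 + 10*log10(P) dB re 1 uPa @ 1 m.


SL = 170.8 + 10*log10(5494.2) = 170.8 + 37.4 = 208.2

208.2 dB


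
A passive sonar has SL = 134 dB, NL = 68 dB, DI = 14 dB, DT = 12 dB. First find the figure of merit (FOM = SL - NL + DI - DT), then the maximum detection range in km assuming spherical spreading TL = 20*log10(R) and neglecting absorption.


Step 1: FOM = SL - NL + DI - DT = 134 - 68 + 14 - 12 = 68 dB
Step 2: at max range FOM = TL = 20*log10(R), so R = 10^(68/20) = 2511.89 m = 2.51 km

2.51 km


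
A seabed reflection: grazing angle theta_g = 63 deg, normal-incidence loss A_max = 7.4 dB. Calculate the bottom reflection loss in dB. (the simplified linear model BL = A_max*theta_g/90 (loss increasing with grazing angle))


5.18 dB


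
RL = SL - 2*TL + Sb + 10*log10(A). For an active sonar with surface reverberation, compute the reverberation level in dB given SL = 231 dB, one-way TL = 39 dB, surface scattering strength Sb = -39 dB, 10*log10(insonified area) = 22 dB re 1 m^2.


136 dB


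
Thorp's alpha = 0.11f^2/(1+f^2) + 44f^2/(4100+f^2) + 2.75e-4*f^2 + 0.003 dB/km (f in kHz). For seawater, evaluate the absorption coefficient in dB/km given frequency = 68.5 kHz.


24.885 dB/km


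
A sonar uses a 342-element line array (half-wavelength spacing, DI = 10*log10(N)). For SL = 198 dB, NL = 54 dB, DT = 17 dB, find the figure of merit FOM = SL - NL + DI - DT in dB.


Step 1: DI = 10*log10(342) = 25.34 dB
Step 2: FOM = SL - NL + DI - DT = 198 - 54 + 25.34 - 17 = 152.34

152.34 dB


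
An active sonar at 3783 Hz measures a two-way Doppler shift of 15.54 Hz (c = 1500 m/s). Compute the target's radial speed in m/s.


3.08 m/s


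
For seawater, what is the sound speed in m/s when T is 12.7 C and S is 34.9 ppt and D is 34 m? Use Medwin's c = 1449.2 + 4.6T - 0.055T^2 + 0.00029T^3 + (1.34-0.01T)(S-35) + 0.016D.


c = 1449.2 + 4.6*12.7 - 0.055*12.7^2 + 0.00029*12.7^3 + (1.34 - 0.01*12.7)*(34.9 - 35) + 0.016*34 = 1499.77

1499.77 m/s


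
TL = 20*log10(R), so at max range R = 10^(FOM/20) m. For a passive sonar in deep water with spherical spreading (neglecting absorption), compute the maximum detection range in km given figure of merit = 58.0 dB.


At max range FOM = TL, so 20*log10(R) = 58.0
R = 10^(58.0/20) = 794.33 m = 0.79 km

0.79 km


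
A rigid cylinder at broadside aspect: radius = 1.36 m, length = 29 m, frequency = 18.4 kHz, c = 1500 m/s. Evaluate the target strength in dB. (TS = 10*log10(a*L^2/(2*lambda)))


lambda = 1500/18400 = 0.08152 m
TS = 10*log10(1.36*29^2/(2*0.08152)) = 38.46

38.46 dB


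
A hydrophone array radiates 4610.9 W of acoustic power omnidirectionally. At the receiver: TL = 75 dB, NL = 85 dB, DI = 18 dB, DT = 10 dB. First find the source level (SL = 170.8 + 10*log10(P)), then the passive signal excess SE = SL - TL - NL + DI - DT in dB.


Step 1: SL = 170.8 + 10*log10(4610.9) = 207.44 dB
Step 2: SE = SL - TL - NL + DI - DT = 207.44 - 75 - 85 + 18 - 10 = 55.44

55.44 dB


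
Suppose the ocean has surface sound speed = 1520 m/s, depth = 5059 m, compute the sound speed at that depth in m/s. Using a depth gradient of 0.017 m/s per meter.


1606.003 m/s


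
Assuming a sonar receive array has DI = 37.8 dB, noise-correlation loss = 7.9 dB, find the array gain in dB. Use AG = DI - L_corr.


AG = DI - L_corr = 37.8 - 7.9 = 29.9

29.9 dB


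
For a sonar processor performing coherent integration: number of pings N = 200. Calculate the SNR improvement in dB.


23.01 dB


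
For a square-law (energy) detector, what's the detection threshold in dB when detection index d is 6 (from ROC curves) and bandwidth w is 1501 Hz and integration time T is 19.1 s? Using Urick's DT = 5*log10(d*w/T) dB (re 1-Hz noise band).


DT = 5*log10(d*w/T) = 5*log10(6 * 1501 / 19.1) = 5*log10(471.52) = 13.37

13.37 dB


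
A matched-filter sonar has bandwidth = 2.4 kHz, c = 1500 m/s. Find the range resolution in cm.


dR = c/(2*BW) = 1500 / (2 * 2.4e3) = 0.3125 m = 31.25 cm

31.25 cm


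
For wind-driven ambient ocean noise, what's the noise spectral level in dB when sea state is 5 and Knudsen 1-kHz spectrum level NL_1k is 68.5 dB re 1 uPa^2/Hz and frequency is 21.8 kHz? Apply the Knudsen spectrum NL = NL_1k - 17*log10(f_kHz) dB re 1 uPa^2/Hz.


NL = NL_1k - 17*log10(f_kHz) = 68.5 - 17*log10(21.8) = 68.5 - (22.75) = 45.75

45.75 dB


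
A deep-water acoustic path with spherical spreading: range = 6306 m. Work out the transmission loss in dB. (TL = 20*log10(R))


76.0 dB


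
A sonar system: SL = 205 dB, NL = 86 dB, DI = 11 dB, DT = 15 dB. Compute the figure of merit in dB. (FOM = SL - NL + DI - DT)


115 dB


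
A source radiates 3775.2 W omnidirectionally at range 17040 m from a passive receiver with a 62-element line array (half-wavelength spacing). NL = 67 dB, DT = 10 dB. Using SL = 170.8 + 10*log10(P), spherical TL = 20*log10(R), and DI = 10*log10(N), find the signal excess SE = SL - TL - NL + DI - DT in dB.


Step 1: SL = 170.8 + 10*log10(3775.2) = 206.57 dB
Step 2: TL = 20*log10(17040) = 84.63 dB
Step 3: DI = 10*log10(62) = 17.92 dB
Step 4: SE = SL - TL - NL + DI - DT = 206.57 - 84.63 - 67 + 17.92 - 10 = 62.86

62.86 dB


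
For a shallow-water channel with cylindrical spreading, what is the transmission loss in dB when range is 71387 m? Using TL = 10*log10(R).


48.54 dB


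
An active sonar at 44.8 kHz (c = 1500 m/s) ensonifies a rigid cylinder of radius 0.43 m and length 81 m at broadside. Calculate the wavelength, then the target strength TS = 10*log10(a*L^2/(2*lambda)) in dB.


Step 1: lambda = c/f = 1500/44800 = 0.03348 m
Step 2: TS = 10*log10(a*L^2/(2*lambda)) = 10*log10(0.43*81^2/(2*0.03348)) = 46.25

46.25 dB


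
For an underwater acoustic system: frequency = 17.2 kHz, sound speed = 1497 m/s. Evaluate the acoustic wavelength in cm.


8.7 cm


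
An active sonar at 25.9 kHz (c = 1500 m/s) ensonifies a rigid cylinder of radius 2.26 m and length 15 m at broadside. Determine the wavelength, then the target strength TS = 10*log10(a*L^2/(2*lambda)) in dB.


Step 1: lambda = c/f = 1500/25900 = 0.05792 m
Step 2: TS = 10*log10(a*L^2/(2*lambda)) = 10*log10(2.26*15^2/(2*0.05792)) = 36.42

36.42 dB


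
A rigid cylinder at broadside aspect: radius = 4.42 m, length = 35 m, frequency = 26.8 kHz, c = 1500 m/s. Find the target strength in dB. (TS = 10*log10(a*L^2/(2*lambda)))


lambda = 1500/26800 = 0.05597 m
TS = 10*log10(4.42*35^2/(2*0.05597)) = 46.85

46.85 dB


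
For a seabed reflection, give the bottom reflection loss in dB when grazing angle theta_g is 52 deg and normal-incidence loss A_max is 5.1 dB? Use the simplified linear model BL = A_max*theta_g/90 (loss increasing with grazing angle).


2.95 dB


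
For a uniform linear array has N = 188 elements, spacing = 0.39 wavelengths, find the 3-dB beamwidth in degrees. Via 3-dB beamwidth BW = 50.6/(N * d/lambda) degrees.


BW = 50.6 / (188 * 0.39) = 50.6 / 73.32 = 0.69

0.69 deg


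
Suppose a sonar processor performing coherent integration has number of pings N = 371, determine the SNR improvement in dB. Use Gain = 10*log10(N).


Gain = 10*log10(371) = 25.69

25.69 dB


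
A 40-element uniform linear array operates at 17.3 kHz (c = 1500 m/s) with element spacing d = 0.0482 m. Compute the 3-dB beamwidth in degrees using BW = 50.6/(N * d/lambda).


2.28 deg


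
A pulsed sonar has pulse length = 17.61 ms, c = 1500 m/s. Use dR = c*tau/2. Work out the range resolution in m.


dR = c*tau/2 = 1500 * 17.61e-3 / 2 = 13.2075

13.2075 m


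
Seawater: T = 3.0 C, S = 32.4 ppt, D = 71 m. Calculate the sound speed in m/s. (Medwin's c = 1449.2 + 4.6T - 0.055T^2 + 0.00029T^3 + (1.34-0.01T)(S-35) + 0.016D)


c = 1449.2 + 4.6*3.0 - 0.055*3.0^2 + 0.00029*3.0^3 + (1.34 - 0.01*3.0)*(32.4 - 35) + 0.016*71 = 1460.24

1460.24 m/s


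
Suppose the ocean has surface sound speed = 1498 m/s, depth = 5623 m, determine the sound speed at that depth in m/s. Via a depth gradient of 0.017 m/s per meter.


1593.591 m/s


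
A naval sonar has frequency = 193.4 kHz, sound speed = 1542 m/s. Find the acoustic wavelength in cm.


lambda = c/f = 1542 / 193400 = 0.008 m = 0.8 cm

0.8 cm


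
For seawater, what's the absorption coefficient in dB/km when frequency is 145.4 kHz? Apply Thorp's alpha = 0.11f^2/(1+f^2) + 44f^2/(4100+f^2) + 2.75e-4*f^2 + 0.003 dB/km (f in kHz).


f^2 = 21141.16
alpha = 0.11*21141.16/(1+21141.16) + 44*21141.16/(4100+21141.16) + 2.75e-4*21141.16 + 0.003 = 42.78

42.78 dB/km


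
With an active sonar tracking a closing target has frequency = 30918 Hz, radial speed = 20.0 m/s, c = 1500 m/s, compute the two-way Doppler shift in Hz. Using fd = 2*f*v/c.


824.48 Hz


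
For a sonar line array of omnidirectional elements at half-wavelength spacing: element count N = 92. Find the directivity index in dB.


DI = 10*log10(92) = 19.64

19.64 dB


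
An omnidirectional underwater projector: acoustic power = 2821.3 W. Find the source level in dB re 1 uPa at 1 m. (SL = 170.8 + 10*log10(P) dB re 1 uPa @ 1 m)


SL = 170.8 + 10*log10(2821.3) = 170.8 + 34.5 = 205.3

205.3 dB


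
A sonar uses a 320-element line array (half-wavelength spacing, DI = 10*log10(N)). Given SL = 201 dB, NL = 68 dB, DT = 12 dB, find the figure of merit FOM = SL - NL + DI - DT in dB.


146.05 dB


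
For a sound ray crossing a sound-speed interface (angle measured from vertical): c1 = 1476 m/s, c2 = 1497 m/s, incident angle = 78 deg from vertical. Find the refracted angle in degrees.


sin(theta2) = (c2/c1)*sin(theta1) = (1497/1476)*sin(78 deg) = 0.99206
theta2 = arcsin(0.99206) = 82.78

82.78 deg


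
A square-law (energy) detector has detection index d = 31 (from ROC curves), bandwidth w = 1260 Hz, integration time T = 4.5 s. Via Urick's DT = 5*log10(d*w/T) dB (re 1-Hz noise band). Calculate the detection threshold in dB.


19.69 dB


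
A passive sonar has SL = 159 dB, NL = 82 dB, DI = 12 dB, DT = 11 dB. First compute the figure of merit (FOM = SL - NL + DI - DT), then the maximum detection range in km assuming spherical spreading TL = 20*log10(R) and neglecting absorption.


Step 1: FOM = SL - NL + DI - DT = 159 - 82 + 12 - 11 = 78 dB
Step 2: at max range FOM = TL = 20*log10(R), so R = 10^(78/20) = 7943.28 m = 7.94 km

7.94 km


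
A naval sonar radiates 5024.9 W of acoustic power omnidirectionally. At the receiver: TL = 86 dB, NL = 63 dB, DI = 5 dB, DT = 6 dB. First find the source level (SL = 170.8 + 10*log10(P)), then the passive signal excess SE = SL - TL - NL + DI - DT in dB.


Step 1: SL = 170.8 + 10*log10(5024.9) = 207.81 dB
Step 2: SE = SL - TL - NL + DI - DT = 207.81 - 86 - 63 + 5 - 6 = 57.81

57.81 dB


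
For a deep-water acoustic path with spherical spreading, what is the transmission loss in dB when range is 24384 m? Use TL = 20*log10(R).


TL = 20*log10(24384) = 87.74

87.74 dB


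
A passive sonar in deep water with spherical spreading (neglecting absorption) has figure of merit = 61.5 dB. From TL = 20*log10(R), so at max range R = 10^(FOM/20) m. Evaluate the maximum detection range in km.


1.19 km


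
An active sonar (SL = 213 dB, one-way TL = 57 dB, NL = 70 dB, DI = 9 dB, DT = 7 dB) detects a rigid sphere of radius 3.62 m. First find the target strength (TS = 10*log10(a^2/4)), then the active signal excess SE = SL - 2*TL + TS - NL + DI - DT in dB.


Step 1: TS = 10*log10(3.62^2/4) = 5.15 dB
Step 2: SE = SL - 2*TL + TS - NL + DI - DT = 213 - 2*57 + (5.15) - 70 + 9 - 7 = 36.15

36.15 dB


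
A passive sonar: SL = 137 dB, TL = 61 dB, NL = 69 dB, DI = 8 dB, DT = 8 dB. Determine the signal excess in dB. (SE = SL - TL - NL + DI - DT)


SE = SL - TL - NL + DI - DT = 137 - 61 - 69 + 8 - 8 = 7

7 dB


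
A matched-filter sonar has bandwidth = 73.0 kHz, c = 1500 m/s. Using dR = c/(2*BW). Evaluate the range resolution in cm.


dR = c/(2*BW) = 1500 / (2 * 73.0e3) = 0.0103 m = 1.03 cm

1.03 cm


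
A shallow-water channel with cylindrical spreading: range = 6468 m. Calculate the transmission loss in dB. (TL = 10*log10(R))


TL = 10*log10(6468) = 38.11

38.11 dB


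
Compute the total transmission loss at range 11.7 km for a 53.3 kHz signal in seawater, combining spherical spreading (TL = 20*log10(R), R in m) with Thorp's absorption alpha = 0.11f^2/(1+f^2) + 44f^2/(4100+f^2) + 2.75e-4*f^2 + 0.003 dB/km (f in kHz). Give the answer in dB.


302.53 dB


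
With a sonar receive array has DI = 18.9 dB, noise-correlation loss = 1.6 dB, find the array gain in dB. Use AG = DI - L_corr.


17.3 dB


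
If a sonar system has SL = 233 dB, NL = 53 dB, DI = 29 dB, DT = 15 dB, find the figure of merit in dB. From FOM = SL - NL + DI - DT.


FOM = SL - NL + DI - DT = 233 - 53 + 29 - 15 = 194

194 dB


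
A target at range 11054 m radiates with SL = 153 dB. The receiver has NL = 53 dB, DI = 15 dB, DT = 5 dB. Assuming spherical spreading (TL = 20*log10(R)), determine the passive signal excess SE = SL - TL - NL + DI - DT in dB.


Step 1: TL = 20*log10(11054) = 80.87 dB
Step 2: SE = 153 - 80.87 - 53 + 15 - 5 = 29.13

29.13 dB


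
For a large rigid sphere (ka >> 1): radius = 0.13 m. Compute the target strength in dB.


-23.74 dB


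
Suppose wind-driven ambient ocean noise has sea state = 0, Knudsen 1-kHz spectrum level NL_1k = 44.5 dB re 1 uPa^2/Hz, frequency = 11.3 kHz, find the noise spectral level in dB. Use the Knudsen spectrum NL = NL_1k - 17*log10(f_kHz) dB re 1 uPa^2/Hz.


26.6 dB


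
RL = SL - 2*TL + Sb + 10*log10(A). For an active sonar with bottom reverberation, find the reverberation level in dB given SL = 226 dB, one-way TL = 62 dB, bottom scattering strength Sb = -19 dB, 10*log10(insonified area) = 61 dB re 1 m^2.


144 dB


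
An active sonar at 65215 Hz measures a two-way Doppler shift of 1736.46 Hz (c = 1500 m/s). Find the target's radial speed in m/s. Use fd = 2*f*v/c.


From fd = 2*f*v/c, v = c*fd/(2*f) = 1500 * 1736.46 / (2*65215) = 19.97

19.97 m/s


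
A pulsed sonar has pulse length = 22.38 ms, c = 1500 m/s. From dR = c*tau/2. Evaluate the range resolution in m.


16.785 m


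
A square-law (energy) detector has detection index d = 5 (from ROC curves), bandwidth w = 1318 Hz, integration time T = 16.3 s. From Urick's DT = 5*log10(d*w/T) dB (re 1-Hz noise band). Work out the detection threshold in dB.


13.03 dB


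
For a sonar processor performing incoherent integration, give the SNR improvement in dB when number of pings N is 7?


4.23 dB


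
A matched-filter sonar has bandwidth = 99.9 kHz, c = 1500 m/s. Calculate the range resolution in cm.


dR = c/(2*BW) = 1500 / (2 * 99.9e3) = 0.0075 m = 0.75 cm

0.75 cm


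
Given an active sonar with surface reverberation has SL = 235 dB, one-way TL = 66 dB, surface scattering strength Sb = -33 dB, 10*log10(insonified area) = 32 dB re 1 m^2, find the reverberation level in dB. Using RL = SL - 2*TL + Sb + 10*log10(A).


102 dB


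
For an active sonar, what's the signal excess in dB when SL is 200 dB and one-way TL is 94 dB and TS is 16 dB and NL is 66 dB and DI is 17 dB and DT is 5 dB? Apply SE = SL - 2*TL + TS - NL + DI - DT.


SE = SL - 2*TL + TS - NL + DI - DT = 200 - 2*94 + (16) - 66 + 17 - 5 = -26

-26 dB


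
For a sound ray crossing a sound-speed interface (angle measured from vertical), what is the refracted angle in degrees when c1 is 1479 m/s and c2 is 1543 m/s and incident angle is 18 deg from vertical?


sin(theta2) = (c2/c1)*sin(theta1) = (1543/1479)*sin(18 deg) = 0.32239
theta2 = arcsin(0.32239) = 18.81

18.81 deg


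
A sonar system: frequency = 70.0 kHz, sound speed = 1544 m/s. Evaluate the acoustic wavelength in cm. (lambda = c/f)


lambda = c/f = 1544 / 70000 = 0.0221 m = 2.21 cm

2.21 cm


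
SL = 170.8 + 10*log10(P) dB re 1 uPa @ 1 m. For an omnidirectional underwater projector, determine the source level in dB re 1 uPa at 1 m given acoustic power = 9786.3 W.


210.71 dB


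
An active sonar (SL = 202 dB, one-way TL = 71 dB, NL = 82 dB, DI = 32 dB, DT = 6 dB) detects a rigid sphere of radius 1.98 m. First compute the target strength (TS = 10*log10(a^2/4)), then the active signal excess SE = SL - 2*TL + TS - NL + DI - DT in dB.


Step 1: TS = 10*log10(1.98^2/4) = -0.09 dB
Step 2: SE = SL - 2*TL + TS - NL + DI - DT = 202 - 2*71 + (-0.09) - 82 + 32 - 6 = 3.91

3.91 dB


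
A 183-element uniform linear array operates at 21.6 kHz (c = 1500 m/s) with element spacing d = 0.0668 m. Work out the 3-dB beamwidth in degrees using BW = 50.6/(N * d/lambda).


Step 1: lambda = 1500/21600 = 0.06944 m
Step 2: d/lambda = 0.0668/0.06944 = 0.962
Step 3: BW = 50.6/(N * d/lambda) = 50.6/(183 * 0.962) = 0.29

0.29 deg


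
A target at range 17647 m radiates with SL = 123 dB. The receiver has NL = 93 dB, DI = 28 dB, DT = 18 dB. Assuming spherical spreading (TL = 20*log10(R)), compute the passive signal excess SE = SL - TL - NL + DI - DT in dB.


Step 1: TL = 20*log10(17647) = 84.93 dB
Step 2: SE = 123 - 84.93 - 93 + 28 - 18 = -44.93

-44.93 dB


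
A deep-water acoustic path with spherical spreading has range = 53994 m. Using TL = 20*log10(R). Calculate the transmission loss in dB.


TL = 20*log10(53994) = 94.65

94.65 dB


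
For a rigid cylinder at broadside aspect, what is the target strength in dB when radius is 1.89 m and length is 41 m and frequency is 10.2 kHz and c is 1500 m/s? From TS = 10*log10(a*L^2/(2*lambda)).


40.34 dB


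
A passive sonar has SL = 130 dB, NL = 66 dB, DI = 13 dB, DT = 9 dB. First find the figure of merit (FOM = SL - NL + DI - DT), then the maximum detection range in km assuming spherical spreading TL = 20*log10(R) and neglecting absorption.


Step 1: FOM = SL - NL + DI - DT = 130 - 66 + 13 - 9 = 68 dB
Step 2: at max range FOM = TL = 20*log10(R), so R = 10^(68/20) = 2511.89 m = 2.51 km

2.51 km


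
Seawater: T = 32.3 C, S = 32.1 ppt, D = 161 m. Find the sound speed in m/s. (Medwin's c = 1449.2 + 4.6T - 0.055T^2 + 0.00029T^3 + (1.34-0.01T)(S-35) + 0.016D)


1549.8 m/s


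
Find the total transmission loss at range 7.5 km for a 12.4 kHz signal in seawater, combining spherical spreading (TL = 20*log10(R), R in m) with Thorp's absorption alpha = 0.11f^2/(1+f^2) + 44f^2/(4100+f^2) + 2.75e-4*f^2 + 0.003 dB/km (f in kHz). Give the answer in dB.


Step 1 (Thorp): alpha = 0.11*153.76/(1+153.76) + 44*153.76/(4100+153.76) + 2.75e-4*153.76 + 0.003 = 1.745 dB/km
Step 2: TL_spread = 20*log10(7500) = 77.5 dB
Step 3: TL_abs = alpha*R = 1.745 * 7.5 = 13.09 dB
Step 4: TL_total = 77.5 + 13.09 = 90.59

90.59 dB


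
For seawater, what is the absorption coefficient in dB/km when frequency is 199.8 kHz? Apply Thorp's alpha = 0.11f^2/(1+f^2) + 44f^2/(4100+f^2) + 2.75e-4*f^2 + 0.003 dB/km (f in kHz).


f^2 = 39920.04
alpha = 0.11*39920.04/(1+39920.04) + 44*39920.04/(4100+39920.04) + 2.75e-4*39920.04 + 0.003 = 50.993

50.993 dB/km


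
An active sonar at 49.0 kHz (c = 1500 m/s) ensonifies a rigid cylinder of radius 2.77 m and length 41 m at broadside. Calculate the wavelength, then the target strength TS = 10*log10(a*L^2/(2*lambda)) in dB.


Step 1: lambda = c/f = 1500/49000 = 0.03061 m
Step 2: TS = 10*log10(a*L^2/(2*lambda)) = 10*log10(2.77*41^2/(2*0.03061)) = 48.81

48.81 dB


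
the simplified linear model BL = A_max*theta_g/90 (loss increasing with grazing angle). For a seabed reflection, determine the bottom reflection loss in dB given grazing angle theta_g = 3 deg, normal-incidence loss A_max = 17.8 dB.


BL = A_max * theta_g / 90 = 17.8 * 3 / 90 = 0.59

0.59 dB


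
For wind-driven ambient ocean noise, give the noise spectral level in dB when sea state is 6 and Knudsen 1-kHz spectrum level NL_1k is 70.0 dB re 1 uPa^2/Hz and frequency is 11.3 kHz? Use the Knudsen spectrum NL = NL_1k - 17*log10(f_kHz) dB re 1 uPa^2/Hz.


NL = NL_1k - 17*log10(f_kHz) = 70.0 - 17*log10(11.3) = 70.0 - (17.9) = 52.1

52.1 dB


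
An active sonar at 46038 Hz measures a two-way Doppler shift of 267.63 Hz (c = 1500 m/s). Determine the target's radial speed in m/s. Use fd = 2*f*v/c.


4.36 m/s


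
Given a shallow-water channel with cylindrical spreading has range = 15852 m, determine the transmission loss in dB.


42.0 dB


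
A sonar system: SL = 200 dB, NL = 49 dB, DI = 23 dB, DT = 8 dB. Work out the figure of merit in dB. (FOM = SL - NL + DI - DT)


FOM = SL - NL + DI - DT = 200 - 49 + 23 - 8 = 166

166 dB


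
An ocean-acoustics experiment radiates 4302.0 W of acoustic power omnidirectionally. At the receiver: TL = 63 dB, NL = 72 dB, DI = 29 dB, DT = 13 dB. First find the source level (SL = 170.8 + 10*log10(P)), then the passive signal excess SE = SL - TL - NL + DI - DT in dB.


Step 1: SL = 170.8 + 10*log10(4302.0) = 207.14 dB
Step 2: SE = SL - TL - NL + DI - DT = 207.14 - 63 - 72 + 29 - 13 = 88.14

88.14 dB
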